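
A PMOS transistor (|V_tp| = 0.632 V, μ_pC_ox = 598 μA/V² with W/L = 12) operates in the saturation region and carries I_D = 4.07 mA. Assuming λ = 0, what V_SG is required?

k_p = μ_pC_ox · (W/L) = 7.176 mA/V².
In saturation I_D = ½ k_p (V_SG − |V_tp|)², so V_SG − |V_tp| = √(2 I_D / k_p) = √(2 × 4.07 / 7.176) = 1.07 V.
V_SG = 0.632 + 1.07 = 1.7 V.

V_SG = 1.70 V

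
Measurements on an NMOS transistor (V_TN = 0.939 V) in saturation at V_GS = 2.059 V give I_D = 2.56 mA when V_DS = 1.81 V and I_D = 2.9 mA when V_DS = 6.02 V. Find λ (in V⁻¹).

λ = 0.0335 V⁻¹

With V_GS fixed, I_D ∝ (1 + λ V_DS) in saturation, so I_D2/I_D1 = (1 + λ V_DS2)/(1 + λ V_DS1).
2.9/2.56 = 1.133 = (1 + 6.02 λ)/(1 + 1.81 λ).
Solving: λ (I_D1 V_DS2 − I_D2 V_DS1) = I_D2 − I_D1, so λ = (2.9 − 2.56) / (2.56 × 6.02 − 2.9 × 1.81) = 0.34 / 10.2 = 0.0335 V⁻¹.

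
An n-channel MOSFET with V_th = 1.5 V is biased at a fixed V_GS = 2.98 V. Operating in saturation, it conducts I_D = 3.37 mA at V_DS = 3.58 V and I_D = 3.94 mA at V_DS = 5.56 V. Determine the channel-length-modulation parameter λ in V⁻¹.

With V_GS fixed, I_D ∝ (1 + λ V_DS) in saturation, so I_D2/I_D1 = (1 + λ V_DS2)/(1 + λ V_DS1).
3.94/3.37 = 1.169 = (1 + 5.56 λ)/(1 + 3.58 λ).
Solving: λ (I_D1 V_DS2 − I_D2 V_DS1) = I_D2 − I_D1, so λ = (3.94 − 3.37) / (3.37 × 5.56 − 3.94 × 3.58) = 0.57 / 4.63 = 0.123 V⁻¹.

λ = 0.123 V⁻¹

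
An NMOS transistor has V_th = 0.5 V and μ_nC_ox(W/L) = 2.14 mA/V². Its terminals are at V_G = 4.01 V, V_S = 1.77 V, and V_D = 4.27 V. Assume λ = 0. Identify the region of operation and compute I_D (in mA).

Saturation; I_D = 3.24 mA

V_GS = V_G − V_S = 4.01 − 1.77 = 2.24 V; V_DS = V_D − V_S = 4.27 − 1.77 = 2.5 V.
V_ov = V_GS − V_th = 2.24 − 0.5 = 1.74 V.
Since V_DS = 2.5 V ≥ V_ov = 1.74 V, the device is in saturation.
I_D = ½ k_n V_ov² = 0.5 × 2.14 × 1.74² = 3.24 mA.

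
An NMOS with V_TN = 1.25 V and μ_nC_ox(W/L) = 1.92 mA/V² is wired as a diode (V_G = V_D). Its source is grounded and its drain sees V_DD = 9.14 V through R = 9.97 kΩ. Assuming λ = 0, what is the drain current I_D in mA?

I_D = 0.705 mA

With gate tied to drain, V_GS = V_DS ≥ V_GS − V_TN, so the device is in saturation.
KCL at the drain: ½ k_n (V_GS − V_TN)² = (V_DD − V_GS)/R.
Let x = V_GS − 1.25. Then 9.57 x² + x − 7.89 = 0, giving x = 0.857 V (positive root), so V_GS = 2.11 V.
I_D = (V_DD − V_GS)/R = (9.14 − 2.11) / 9.97 = 0.705 mA.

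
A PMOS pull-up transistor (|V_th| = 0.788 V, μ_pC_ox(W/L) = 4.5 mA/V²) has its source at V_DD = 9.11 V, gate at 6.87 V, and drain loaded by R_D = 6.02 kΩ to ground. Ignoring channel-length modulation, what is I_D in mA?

I_D = 1.47 mA

V_SG = V_DD − V_G = 9.11 − 6.87 = 2.24 V, so V_ov = 2.24 − 0.788 = 1.45 V.
Assume saturation: I_D = ½ k_p V_ov² = 0.5 × 4.5 × 1.45² = 4.74 mA, giving V_SD = V_DD − I_D R_D = 9.11 − 4.74 × 6.02 = -19.4 V.
But -19.4 V < V_ov = 1.45 V, so the device is actually in triode.
In triode I_D = k_p[V_ov V_SD − ½ V_SD²] and I_D = (V_DD − V_SD)/R_D. Equating: 13.5 V_SD² − 40.33 V_SD + 9.11 = 0, giving V_SD = 0.246 V (the root below V_ov).
I_D = (9.11 − 0.246) / 6.02 = 1.47 mA.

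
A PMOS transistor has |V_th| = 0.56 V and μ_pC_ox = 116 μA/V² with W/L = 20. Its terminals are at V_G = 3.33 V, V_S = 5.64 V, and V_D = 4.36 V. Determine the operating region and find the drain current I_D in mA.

Triode; I_D = 3.30 mA

V_SG = V_S − V_G = 5.64 − 3.33 = 2.31 V; V_SD = V_S − V_D = 5.64 − 4.36 = 1.28 V.
k_p = μ_pC_ox · (W/L) = 2.32 mA/V².
V_ov = V_SG − |V_th| = 2.31 − 0.56 = 1.75 V.
Since V_SD = 1.28 V < V_ov = 1.75 V, the device is in the triode region.
I_D = k_p [V_ov · V_SD − ½ V_SD²] = 2.32 × [1.75 × 1.28 − 0.5 × 1.28²] = 3.3 mA.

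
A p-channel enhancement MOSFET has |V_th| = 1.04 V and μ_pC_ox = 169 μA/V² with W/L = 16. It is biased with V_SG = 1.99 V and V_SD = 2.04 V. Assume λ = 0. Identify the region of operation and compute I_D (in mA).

k_p = μ_pC_ox · (W/L) = 2.704 mA/V².
V_ov = V_SG − |V_th| = 1.99 − 1.04 = 0.95 V.
Since V_SD = 2.04 V ≥ V_ov = 0.95 V, the device is in saturation.
I_D = ½ k_p V_ov² = 0.5 × 2.704 × 0.95² = 1.22 mA.

Saturation; I_D = 1.22 mA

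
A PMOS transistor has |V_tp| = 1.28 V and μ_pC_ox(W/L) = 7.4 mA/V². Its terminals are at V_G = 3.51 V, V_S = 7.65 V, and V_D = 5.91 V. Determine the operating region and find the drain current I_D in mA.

V_SG = V_S − V_G = 7.65 − 3.51 = 4.14 V; V_SD = V_S − V_D = 7.65 − 5.91 = 1.74 V.
V_ov = V_SG − |V_tp| = 4.14 − 1.28 = 2.86 V.
Since V_SD = 1.74 V < V_ov = 2.86 V, the device is in the triode region.
I_D = k_p [V_ov · V_SD − ½ V_SD²] = 7.4 × [2.86 × 1.74 − 0.5 × 1.74²] = 25.6 mA.

Triode; I_D = 25.6 mA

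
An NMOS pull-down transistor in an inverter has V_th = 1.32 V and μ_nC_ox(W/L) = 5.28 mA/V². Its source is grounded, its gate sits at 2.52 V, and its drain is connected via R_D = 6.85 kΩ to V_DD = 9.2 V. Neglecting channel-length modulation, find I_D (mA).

I_D = 1.31 mA

V_GS = V_G = 2.52 V, so V_ov = 2.52 − 1.32 = 1.2 V.
Assume saturation: I_D = ½ k_n V_ov² = 0.5 × 5.28 × 1.2² = 3.8 mA, giving V_DS = V_DD − I_D R_D = 9.2 − 3.8 × 6.85 = -16.8 V.
But -16.8 V < V_ov = 1.2 V, so the device is actually in triode.
In triode I_D = k_n[V_ov V_DS − ½ V_DS²] and I_D = (V_DD − V_DS)/R_D. Equating: 18.1 V_DS² − 44.4 V_DS + 9.2 = 0, giving V_DS = 0.228 V (the root below V_ov).
I_D = (9.2 − 0.228) / 6.85 = 1.31 mA.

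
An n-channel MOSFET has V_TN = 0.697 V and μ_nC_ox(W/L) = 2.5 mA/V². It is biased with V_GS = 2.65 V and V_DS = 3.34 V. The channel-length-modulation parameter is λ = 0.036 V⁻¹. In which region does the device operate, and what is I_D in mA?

Saturation; I_D = 5.34 mA

V_ov = V_GS − V_TN = 2.65 − 0.697 = 1.95 V.
Since V_DS = 3.34 V ≥ V_ov = 1.95 V, the device is in saturation.
I_D = ½ k_n V_ov² (1 + λ V_DS) = 0.5 × 2.5 × 1.95² × (1 + 0.036 × 3.34) = 5.34 mA.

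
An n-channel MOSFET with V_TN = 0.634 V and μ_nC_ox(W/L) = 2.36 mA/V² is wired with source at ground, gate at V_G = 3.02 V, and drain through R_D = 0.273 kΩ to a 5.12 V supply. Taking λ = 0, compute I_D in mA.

I_D = 6.72 mA

V_GS = V_G = 3.02 V, so V_ov = 3.02 − 0.634 = 2.39 V.
Assume saturation: I_D = ½ k_n V_ov² = 0.5 × 2.36 × 2.39² = 6.72 mA, giving V_DS = V_DD − I_D R_D = 5.12 − 6.72 × 0.273 = 3.29 V.
V_DS = 3.29 V ≥ V_ov = 2.39 V, confirming saturation.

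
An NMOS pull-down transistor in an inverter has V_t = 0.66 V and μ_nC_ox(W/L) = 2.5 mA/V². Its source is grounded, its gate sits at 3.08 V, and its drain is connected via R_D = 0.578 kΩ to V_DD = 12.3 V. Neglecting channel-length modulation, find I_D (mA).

I_D = 7.32 mA

V_GS = V_G = 3.08 V, so V_ov = 3.08 − 0.66 = 2.42 V.
Assume saturation: I_D = ½ k_n V_ov² = 0.5 × 2.5 × 2.42² = 7.32 mA, giving V_DS = V_DD − I_D R_D = 12.3 − 7.32 × 0.578 = 8.07 V.
V_DS = 8.07 V ≥ V_ov = 2.42 V, confirming saturation.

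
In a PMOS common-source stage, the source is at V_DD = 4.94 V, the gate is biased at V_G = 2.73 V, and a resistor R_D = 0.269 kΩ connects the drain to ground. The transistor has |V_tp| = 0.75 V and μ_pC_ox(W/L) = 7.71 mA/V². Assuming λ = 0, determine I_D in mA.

V_SG = V_DD − V_G = 4.94 − 2.73 = 2.21 V, so V_ov = 2.21 − 0.75 = 1.46 V.
Assume saturation: I_D = ½ k_p V_ov² = 0.5 × 7.71 × 1.46² = 8.22 mA, giving V_SD = V_DD − I_D R_D = 4.94 − 8.22 × 0.269 = 2.73 V.
V_SD = 2.73 V ≥ V_ov = 1.46 V, confirming saturation.

I_D = 8.22 mA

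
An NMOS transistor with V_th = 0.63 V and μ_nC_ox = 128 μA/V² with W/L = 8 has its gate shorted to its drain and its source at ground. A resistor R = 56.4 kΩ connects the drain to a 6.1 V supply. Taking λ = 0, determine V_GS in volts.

V_GS = 1.05 V

With gate tied to drain, V_GS = V_DS ≥ V_GS − V_th, so the device is in saturation.
k_n = μ_nC_ox · (W/L) = 1.024 mA/V².
KCL at the drain: ½ k_n (V_GS − V_th)² = (V_DD − V_GS)/R.
Let x = V_GS − 0.63. Then 28.9 x² + x − 5.47 = 0, giving x = 0.418 V (positive root), so V_GS = 1.05 V.
I_D = (V_DD − V_GS)/R = (6.1 − 1.05) / 56.4 = 0.0896 mA.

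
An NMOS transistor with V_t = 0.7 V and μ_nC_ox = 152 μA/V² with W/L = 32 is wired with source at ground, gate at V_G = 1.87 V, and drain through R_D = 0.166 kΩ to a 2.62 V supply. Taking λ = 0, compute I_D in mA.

V_GS = V_G = 1.87 V, so V_ov = 1.87 − 0.7 = 1.17 V.
k_n = μ_nC_ox · (W/L) = 4.864 mA/V².
Assume saturation: I_D = ½ k_n V_ov² = 0.5 × 4.864 × 1.17² = 3.33 mA, giving V_DS = V_DD − I_D R_D = 2.62 − 3.33 × 0.166 = 2.07 V.
V_DS = 2.07 V ≥ V_ov = 1.17 V, confirming saturation.

I_D = 3.33 mA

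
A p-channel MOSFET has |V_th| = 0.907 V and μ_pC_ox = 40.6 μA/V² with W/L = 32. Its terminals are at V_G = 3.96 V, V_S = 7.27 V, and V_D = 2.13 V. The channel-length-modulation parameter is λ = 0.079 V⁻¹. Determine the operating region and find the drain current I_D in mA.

Saturation; I_D = 5.27 mA

V_SG = V_S − V_G = 7.27 − 3.96 = 3.31 V; V_SD = V_S − V_D = 7.27 − 2.13 = 5.14 V.
k_p = μ_pC_ox · (W/L) = 1.299 mA/V².
V_ov = V_SG − |V_th| = 3.31 − 0.907 = 2.4 V.
Since V_SD = 5.14 V ≥ V_ov = 2.4 V, the device is in saturation.
I_D = ½ k_p V_ov² (1 + λ V_SD) = 0.5 × 1.299 × 2.4² × (1 + 0.079 × 5.14) = 5.27 mA.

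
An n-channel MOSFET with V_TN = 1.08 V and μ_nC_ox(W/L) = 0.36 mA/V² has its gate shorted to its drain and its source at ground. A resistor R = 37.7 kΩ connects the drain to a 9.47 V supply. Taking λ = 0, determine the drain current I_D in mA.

I_D = 0.195 mA

With gate tied to drain, V_GS = V_DS ≥ V_GS − V_TN, so the device is in saturation.
KCL at the drain: ½ k_n (V_GS − V_TN)² = (V_DD − V_GS)/R.
Let x = V_GS − 1.08. Then 6.79 x² + x − 8.39 = 0, giving x = 1.04 V (positive root), so V_GS = 2.12 V.
I_D = (V_DD − V_GS)/R = (9.47 − 2.12) / 37.7 = 0.195 mA.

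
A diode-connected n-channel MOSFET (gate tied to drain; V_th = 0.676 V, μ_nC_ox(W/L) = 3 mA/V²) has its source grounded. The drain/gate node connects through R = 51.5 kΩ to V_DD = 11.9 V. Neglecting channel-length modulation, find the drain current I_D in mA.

With gate tied to drain, V_GS = V_DS ≥ V_GS − V_th, so the device is in saturation.
KCL at the drain: ½ k_n (V_GS − V_th)² = (V_DD − V_GS)/R.
Let x = V_GS − 0.676. Then 77.2 x² + x − 11.22 = 0, giving x = 0.375 V (positive root), so V_GS = 1.05 V.
I_D = (V_DD − V_GS)/R = (11.9 − 1.05) / 51.5 = 0.211 mA.

I_D = 0.211 mA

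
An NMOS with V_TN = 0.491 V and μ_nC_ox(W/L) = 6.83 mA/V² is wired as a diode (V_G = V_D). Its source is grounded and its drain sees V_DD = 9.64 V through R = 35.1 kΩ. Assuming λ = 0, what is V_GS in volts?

With gate tied to drain, V_GS = V_DS ≥ V_GS − V_TN, so the device is in saturation.
KCL at the drain: ½ k_n (V_GS − V_TN)² = (V_DD − V_GS)/R.
Let x = V_GS − 0.491. Then 120 x² + x − 9.149 = 0, giving x = 0.272 V (positive root), so V_GS = 0.763 V.
I_D = (V_DD − V_GS)/R = (9.64 − 0.763) / 35.1 = 0.253 mA.

V_GS = 0.763 V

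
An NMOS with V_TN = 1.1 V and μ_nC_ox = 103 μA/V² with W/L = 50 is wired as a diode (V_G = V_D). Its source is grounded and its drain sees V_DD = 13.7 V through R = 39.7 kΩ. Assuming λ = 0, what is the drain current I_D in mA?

With gate tied to drain, V_GS = V_DS ≥ V_GS − V_TN, so the device is in saturation.
k_n = μ_nC_ox · (W/L) = 5.15 mA/V².
KCL at the drain: ½ k_n (V_GS − V_TN)² = (V_DD − V_GS)/R.
Let x = V_GS − 1.1. Then 102 x² + x − 12.6 = 0, giving x = 0.346 V (positive root), so V_GS = 1.45 V.
I_D = (V_DD − V_GS)/R = (13.7 − 1.45) / 39.7 = 0.309 mA.

I_D = 0.309 mA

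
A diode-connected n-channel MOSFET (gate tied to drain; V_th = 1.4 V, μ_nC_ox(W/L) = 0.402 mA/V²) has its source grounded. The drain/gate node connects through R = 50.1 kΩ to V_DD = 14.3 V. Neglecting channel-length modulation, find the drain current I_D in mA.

With gate tied to drain, V_GS = V_DS ≥ V_GS − V_th, so the device is in saturation.
KCL at the drain: ½ k_n (V_GS − V_th)² = (V_DD − V_GS)/R.
Let x = V_GS − 1.4. Then 10.1 x² + x − 12.9 = 0, giving x = 1.08 V (positive root), so V_GS = 2.48 V.
I_D = (V_DD − V_GS)/R = (14.3 − 2.48) / 50.1 = 0.236 mA.

I_D = 0.236 mA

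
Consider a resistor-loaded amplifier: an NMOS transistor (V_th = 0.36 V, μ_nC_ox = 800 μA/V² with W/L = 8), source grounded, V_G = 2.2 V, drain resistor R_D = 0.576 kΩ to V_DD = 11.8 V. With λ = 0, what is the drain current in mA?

V_GS = V_G = 2.2 V, so V_ov = 2.2 − 0.36 = 1.84 V.
k_n = μ_nC_ox · (W/L) = 6.4 mA/V².
Assume saturation: I_D = ½ k_n V_ov² = 0.5 × 6.4 × 1.84² = 10.8 mA, giving V_DS = V_DD − I_D R_D = 11.8 − 10.8 × 0.576 = 5.56 V.
V_DS = 5.56 V ≥ V_ov = 1.84 V, confirming saturation.

I_D = 10.8 mA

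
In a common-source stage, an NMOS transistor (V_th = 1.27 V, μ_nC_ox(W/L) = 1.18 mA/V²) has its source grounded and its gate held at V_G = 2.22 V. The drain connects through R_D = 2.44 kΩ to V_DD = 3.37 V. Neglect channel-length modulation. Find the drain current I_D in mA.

I_D = 0.532 mA

V_GS = V_G = 2.22 V, so V_ov = 2.22 − 1.27 = 0.95 V.
Assume saturation: I_D = ½ k_n V_ov² = 0.5 × 1.18 × 0.95² = 0.532 mA, giving V_DS = V_DD − I_D R_D = 3.37 − 0.532 × 2.44 = 2.07 V.
V_DS = 2.07 V ≥ V_ov = 0.95 V, confirming saturation.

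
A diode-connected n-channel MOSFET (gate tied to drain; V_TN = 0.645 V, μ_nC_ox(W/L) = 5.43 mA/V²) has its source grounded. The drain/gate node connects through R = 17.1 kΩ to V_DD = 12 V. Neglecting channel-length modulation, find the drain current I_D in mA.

With gate tied to drain, V_GS = V_DS ≥ V_GS − V_TN, so the device is in saturation.
KCL at the drain: ½ k_n (V_GS − V_TN)² = (V_DD − V_GS)/R.
Let x = V_GS − 0.645. Then 46.4 x² + x − 11.36 = 0, giving x = 0.484 V (positive root), so V_GS = 1.13 V.
I_D = (V_DD − V_GS)/R = (12 − 1.13) / 17.1 = 0.636 mA.

I_D = 0.636 mA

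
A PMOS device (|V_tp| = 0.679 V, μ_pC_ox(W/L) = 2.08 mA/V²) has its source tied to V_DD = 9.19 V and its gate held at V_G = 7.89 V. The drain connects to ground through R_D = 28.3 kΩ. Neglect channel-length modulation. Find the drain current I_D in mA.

I_D = 0.313 mA

V_SG = V_DD − V_G = 9.19 − 7.89 = 1.3 V, so V_ov = 1.3 − 0.679 = 0.621 V.
Assume saturation: I_D = ½ k_p V_ov² = 0.5 × 2.08 × 0.621² = 0.401 mA, giving V_SD = V_DD − I_D R_D = 9.19 − 0.401 × 28.3 = -2.16 V.
But -2.16 V < V_ov = 0.621 V, so the device is actually in triode.
In triode I_D = k_p[V_ov V_SD − ½ V_SD²] and I_D = (V_DD − V_SD)/R_D. Equating: 29.4 V_SD² − 37.55 V_SD + 9.19 = 0, giving V_SD = 0.33 V (the root below V_ov).
I_D = (9.19 − 0.33) / 28.3 = 0.313 mA.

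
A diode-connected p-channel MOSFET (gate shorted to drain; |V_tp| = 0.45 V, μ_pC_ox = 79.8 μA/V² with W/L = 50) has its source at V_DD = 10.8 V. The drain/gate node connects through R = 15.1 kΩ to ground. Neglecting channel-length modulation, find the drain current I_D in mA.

With gate tied to drain, V_SG = V_SD ≥ V_SG − |V_tp|, so the device is in saturation.
k_p = μ_pC_ox · (W/L) = 3.99 mA/V².
KCL at the drain: ½ k_p (V_SG − |V_tp|)² = (V_DD − V_SG)/R.
Let x = V_SG − 0.45. Then 30.1 x² + x − 10.35 = 0, giving x = 0.57 V (positive root), so V_SG = 1.02 V.
I_D = (V_DD − V_SG)/R = (10.8 − 1.02) / 15.1 = 0.648 mA.

I_D = 0.648 mA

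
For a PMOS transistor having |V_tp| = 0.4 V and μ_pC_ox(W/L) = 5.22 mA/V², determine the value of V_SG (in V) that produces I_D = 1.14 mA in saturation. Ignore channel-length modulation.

V_SG = 1.06 V

In saturation I_D = ½ k_p (V_SG − |V_tp|)², so V_SG − |V_tp| = √(2 I_D / k_p) = √(2 × 1.14 / 5.22) = 0.661 V.
V_SG = 0.4 + 0.661 = 1.06 V.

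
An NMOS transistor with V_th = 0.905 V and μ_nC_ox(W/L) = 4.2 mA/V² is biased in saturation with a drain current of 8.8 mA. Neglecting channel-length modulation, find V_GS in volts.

V_GS = 2.95 V

In saturation I_D = ½ k_n (V_GS − V_th)², so V_GS − V_th = √(2 I_D / k_n) = √(2 × 8.8 / 4.2) = 2.05 V.
V_GS = 0.905 + 2.05 = 2.95 V.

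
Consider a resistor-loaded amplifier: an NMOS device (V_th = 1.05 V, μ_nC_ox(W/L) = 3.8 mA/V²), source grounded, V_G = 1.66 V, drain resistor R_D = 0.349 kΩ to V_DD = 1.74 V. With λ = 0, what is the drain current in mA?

I_D = 0.707 mA

V_GS = V_G = 1.66 V, so V_ov = 1.66 − 1.05 = 0.61 V.
Assume saturation: I_D = ½ k_n V_ov² = 0.5 × 3.8 × 0.61² = 0.707 mA, giving V_DS = V_DD − I_D R_D = 1.74 − 0.707 × 0.349 = 1.49 V.
V_DS = 1.49 V ≥ V_ov = 0.61 V, confirming saturation.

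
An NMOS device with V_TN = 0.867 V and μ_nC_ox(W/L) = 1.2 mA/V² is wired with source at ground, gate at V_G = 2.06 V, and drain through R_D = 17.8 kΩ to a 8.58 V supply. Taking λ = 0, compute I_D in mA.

V_GS = V_G = 2.06 V, so V_ov = 2.06 − 0.867 = 1.19 V.
Assume saturation: I_D = ½ k_n V_ov² = 0.5 × 1.2 × 1.19² = 0.854 mA, giving V_DS = V_DD − I_D R_D = 8.58 − 0.854 × 17.8 = -6.62 V.
But -6.62 V < V_ov = 1.19 V, so the device is actually in triode.
In triode I_D = k_n[V_ov V_DS − ½ V_DS²] and I_D = (V_DD − V_DS)/R_D. Equating: 10.7 V_DS² − 26.48 V_DS + 8.58 = 0, giving V_DS = 0.383 V (the root below V_ov).
I_D = (8.58 − 0.383) / 17.8 = 0.46 mA.

I_D = 0.460 mA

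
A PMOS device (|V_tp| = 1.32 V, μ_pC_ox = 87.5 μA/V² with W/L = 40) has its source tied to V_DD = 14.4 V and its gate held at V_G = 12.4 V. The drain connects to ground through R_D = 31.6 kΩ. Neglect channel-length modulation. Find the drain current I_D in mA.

I_D = 0.449 mA

V_SG = V_DD − V_G = 14.4 − 12.4 = 2 V, so V_ov = 2 − 1.32 = 0.68 V.
k_p = μ_pC_ox · (W/L) = 3.5 mA/V².
Assume saturation: I_D = ½ k_p V_ov² = 0.5 × 3.5 × 0.68² = 0.809 mA, giving V_SD = V_DD − I_D R_D = 14.4 − 0.809 × 31.6 = -11.2 V.
But -11.2 V < V_ov = 0.68 V, so the device is actually in triode.
In triode I_D = k_p[V_ov V_SD − ½ V_SD²] and I_D = (V_DD − V_SD)/R_D. Equating: 55.3 V_SD² − 76.21 V_SD + 14.4 = 0, giving V_SD = 0.226 V (the root below V_ov).
I_D = (14.4 − 0.226) / 31.6 = 0.449 mA.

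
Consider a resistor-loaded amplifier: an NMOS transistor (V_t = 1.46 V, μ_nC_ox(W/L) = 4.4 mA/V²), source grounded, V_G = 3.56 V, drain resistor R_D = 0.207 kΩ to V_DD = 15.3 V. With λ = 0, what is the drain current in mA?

I_D = 9.70 mA

V_GS = V_G = 3.56 V, so V_ov = 3.56 − 1.46 = 2.1 V.
Assume saturation: I_D = ½ k_n V_ov² = 0.5 × 4.4 × 2.1² = 9.7 mA, giving V_DS = V_DD − I_D R_D = 15.3 − 9.7 × 0.207 = 13.3 V.
V_DS = 13.3 V ≥ V_ov = 2.1 V, confirming saturation.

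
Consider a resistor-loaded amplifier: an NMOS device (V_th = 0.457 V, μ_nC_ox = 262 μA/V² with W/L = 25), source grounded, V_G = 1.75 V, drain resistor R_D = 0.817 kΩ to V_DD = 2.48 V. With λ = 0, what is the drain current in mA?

V_GS = V_G = 1.75 V, so V_ov = 1.75 − 0.457 = 1.29 V.
k_n = μ_nC_ox · (W/L) = 6.55 mA/V².
Assume saturation: I_D = ½ k_n V_ov² = 0.5 × 6.55 × 1.29² = 5.48 mA, giving V_DS = V_DD − I_D R_D = 2.48 − 5.48 × 0.817 = -1.99 V.
But -1.99 V < V_ov = 1.29 V, so the device is actually in triode.
In triode I_D = k_n[V_ov V_DS − ½ V_DS²] and I_D = (V_DD − V_DS)/R_D. Equating: 2.68 V_DS² − 7.919 V_DS + 2.48 = 0, giving V_DS = 0.356 V (the root below V_ov).
I_D = (2.48 − 0.356) / 0.817 = 2.6 mA.

I_D = 2.60 mA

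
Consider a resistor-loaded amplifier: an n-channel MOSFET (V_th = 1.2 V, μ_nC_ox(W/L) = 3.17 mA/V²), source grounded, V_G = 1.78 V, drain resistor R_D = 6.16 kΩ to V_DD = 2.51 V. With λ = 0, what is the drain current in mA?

I_D = 0.366 mA

V_GS = V_G = 1.78 V, so V_ov = 1.78 − 1.2 = 0.58 V.
Assume saturation: I_D = ½ k_n V_ov² = 0.5 × 3.17 × 0.58² = 0.533 mA, giving V_DS = V_DD − I_D R_D = 2.51 − 0.533 × 6.16 = -0.774 V.
But -0.774 V < V_ov = 0.58 V, so the device is actually in triode.
In triode I_D = k_n[V_ov V_DS − ½ V_DS²] and I_D = (V_DD − V_DS)/R_D. Equating: 9.76 V_DS² − 12.33 V_DS + 2.51 = 0, giving V_DS = 0.255 V (the root below V_ov).
I_D = (2.51 − 0.255) / 6.16 = 0.366 mA.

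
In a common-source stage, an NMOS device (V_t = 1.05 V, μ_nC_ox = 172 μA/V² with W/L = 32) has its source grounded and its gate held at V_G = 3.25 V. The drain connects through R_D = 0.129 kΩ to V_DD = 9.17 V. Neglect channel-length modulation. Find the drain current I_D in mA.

V_GS = V_G = 3.25 V, so V_ov = 3.25 − 1.05 = 2.2 V.
k_n = μ_nC_ox · (W/L) = 5.504 mA/V².
Assume saturation: I_D = ½ k_n V_ov² = 0.5 × 5.504 × 2.2² = 13.3 mA, giving V_DS = V_DD − I_D R_D = 9.17 − 13.3 × 0.129 = 7.45 V.
V_DS = 7.45 V ≥ V_ov = 2.2 V, confirming saturation.

I_D = 13.3 mA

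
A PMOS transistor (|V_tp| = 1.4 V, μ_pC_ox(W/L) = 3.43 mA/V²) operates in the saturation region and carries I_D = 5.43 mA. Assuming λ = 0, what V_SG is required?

V_SG = 3.18 V

In saturation I_D = ½ k_p (V_SG − |V_tp|)², so V_SG − |V_tp| = √(2 I_D / k_p) = √(2 × 5.43 / 3.43) = 1.78 V.
V_SG = 1.4 + 1.78 = 3.18 V.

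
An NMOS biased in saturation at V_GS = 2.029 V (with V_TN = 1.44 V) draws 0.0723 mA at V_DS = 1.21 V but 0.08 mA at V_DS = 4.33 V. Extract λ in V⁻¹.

λ = 0.0356 V⁻¹

With V_GS fixed, I_D ∝ (1 + λ V_DS) in saturation, so I_D2/I_D1 = (1 + λ V_DS2)/(1 + λ V_DS1).
0.08/0.0723 = 1.107 = (1 + 4.33 λ)/(1 + 1.21 λ).
Solving: λ (I_D1 V_DS2 − I_D2 V_DS1) = I_D2 − I_D1, so λ = (0.08 − 0.0723) / (0.0723 × 4.33 − 0.08 × 1.21) = 0.0077 / 0.216 = 0.0356 V⁻¹.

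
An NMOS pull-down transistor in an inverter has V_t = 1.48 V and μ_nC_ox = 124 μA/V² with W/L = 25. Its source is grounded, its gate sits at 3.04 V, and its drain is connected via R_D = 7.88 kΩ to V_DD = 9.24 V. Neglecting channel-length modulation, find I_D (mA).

V_GS = V_G = 3.04 V, so V_ov = 3.04 − 1.48 = 1.56 V.
k_n = μ_nC_ox · (W/L) = 3.1 mA/V².
Assume saturation: I_D = ½ k_n V_ov² = 0.5 × 3.1 × 1.56² = 3.77 mA, giving V_DS = V_DD − I_D R_D = 9.24 − 3.77 × 7.88 = -20.5 V.
But -20.5 V < V_ov = 1.56 V, so the device is actually in triode.
In triode I_D = k_n[V_ov V_DS − ½ V_DS²] and I_D = (V_DD − V_DS)/R_D. Equating: 12.2 V_DS² − 39.11 V_DS + 9.24 = 0, giving V_DS = 0.257 V (the root below V_ov).
I_D = (9.24 − 0.257) / 7.88 = 1.14 mA.

I_D = 1.14 mA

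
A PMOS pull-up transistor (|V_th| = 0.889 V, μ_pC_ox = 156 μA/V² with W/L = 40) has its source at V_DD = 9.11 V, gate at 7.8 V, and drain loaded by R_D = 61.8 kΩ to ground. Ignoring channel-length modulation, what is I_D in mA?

V_SG = V_DD − V_G = 9.11 − 7.8 = 1.31 V, so V_ov = 1.31 − 0.889 = 0.421 V.
k_p = μ_pC_ox · (W/L) = 6.24 mA/V².
Assume saturation: I_D = ½ k_p V_ov² = 0.5 × 6.24 × 0.421² = 0.553 mA, giving V_SD = V_DD − I_D R_D = 9.11 − 0.553 × 61.8 = -25.1 V.
But -25.1 V < V_ov = 0.421 V, so the device is actually in triode.
In triode I_D = k_p[V_ov V_SD − ½ V_SD²] and I_D = (V_DD − V_SD)/R_D. Equating: 193 V_SD² − 163.4 V_SD + 9.11 = 0, giving V_SD = 0.06 V (the root below V_ov).
I_D = (9.11 − 0.06) / 61.8 = 0.146 mA.

I_D = 0.146 mA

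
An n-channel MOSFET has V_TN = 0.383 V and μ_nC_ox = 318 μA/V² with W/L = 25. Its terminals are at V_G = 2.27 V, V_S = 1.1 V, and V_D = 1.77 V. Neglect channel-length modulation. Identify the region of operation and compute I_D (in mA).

V_GS = V_G − V_S = 2.27 − 1.1 = 1.17 V; V_DS = V_D − V_S = 1.77 − 1.1 = 0.67 V.
k_n = μ_nC_ox · (W/L) = 7.95 mA/V².
V_ov = V_GS − V_TN = 1.17 − 0.383 = 0.787 V.
Since V_DS = 0.67 V < V_ov = 0.787 V, the device is in the triode region.
I_D = k_n [V_ov · V_DS − ½ V_DS²] = 7.95 × [0.787 × 0.67 − 0.5 × 0.67²] = 2.41 mA.

Triode; I_D = 2.41 mA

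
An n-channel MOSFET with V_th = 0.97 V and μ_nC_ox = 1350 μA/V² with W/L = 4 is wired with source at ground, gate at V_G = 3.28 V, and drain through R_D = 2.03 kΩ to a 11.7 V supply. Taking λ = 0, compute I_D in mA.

I_D = 5.52 mA

V_GS = V_G = 3.28 V, so V_ov = 3.28 − 0.97 = 2.31 V.
k_n = μ_nC_ox · (W/L) = 5.4 mA/V².
Assume saturation: I_D = ½ k_n V_ov² = 0.5 × 5.4 × 2.31² = 14.4 mA, giving V_DS = V_DD − I_D R_D = 11.7 − 14.4 × 2.03 = -17.5 V.
But -17.5 V < V_ov = 2.31 V, so the device is actually in triode.
In triode I_D = k_n[V_ov V_DS − ½ V_DS²] and I_D = (V_DD − V_DS)/R_D. Equating: 5.48 V_DS² − 26.32 V_DS + 11.7 = 0, giving V_DS = 0.496 V (the root below V_ov).
I_D = (11.7 − 0.496) / 2.03 = 5.52 mA.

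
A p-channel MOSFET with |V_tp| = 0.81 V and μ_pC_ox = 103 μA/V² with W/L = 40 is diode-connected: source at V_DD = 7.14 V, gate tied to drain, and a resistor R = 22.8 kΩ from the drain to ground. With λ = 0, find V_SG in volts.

V_SG = 1.17 V

With gate tied to drain, V_SG = V_SD ≥ V_SG − |V_tp|, so the device is in saturation.
k_p = μ_pC_ox · (W/L) = 4.12 mA/V².
KCL at the drain: ½ k_p (V_SG − |V_tp|)² = (V_DD − V_SG)/R.
Let x = V_SG − 0.81. Then 47 x² + x − 6.33 = 0, giving x = 0.357 V (positive root), so V_SG = 1.17 V.
I_D = (V_DD − V_SG)/R = (7.14 − 1.17) / 22.8 = 0.262 mA.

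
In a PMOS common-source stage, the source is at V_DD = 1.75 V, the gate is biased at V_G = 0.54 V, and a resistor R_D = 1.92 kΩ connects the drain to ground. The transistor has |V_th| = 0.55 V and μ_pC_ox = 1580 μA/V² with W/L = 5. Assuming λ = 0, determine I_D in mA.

V_SG = V_DD − V_G = 1.75 − 0.54 = 1.21 V, so V_ov = 1.21 − 0.55 = 0.66 V.
k_p = μ_pC_ox · (W/L) = 7.9 mA/V².
Assume saturation: I_D = ½ k_p V_ov² = 0.5 × 7.9 × 0.66² = 1.72 mA, giving V_SD = V_DD − I_D R_D = 1.75 − 1.72 × 1.92 = -1.55 V.
But -1.55 V < V_ov = 0.66 V, so the device is actually in triode.
In triode I_D = k_p[V_ov V_SD − ½ V_SD²] and I_D = (V_DD − V_SD)/R_D. Equating: 7.58 V_SD² − 11.01 V_SD + 1.75 = 0, giving V_SD = 0.182 V (the root below V_ov).
I_D = (1.75 − 0.182) / 1.92 = 0.817 mA.

I_D = 0.817 mA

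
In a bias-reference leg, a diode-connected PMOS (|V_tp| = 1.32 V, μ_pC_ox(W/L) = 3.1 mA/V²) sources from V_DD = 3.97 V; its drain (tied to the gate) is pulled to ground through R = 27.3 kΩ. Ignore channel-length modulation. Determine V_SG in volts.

V_SG = 1.56 V

With gate tied to drain, V_SG = V_SD ≥ V_SG − |V_tp|, so the device is in saturation.
KCL at the drain: ½ k_p (V_SG − |V_tp|)² = (V_DD − V_SG)/R.
Let x = V_SG − 1.32. Then 42.3 x² + x − 2.65 = 0, giving x = 0.239 V (positive root), so V_SG = 1.56 V.
I_D = (V_DD − V_SG)/R = (3.97 − 1.56) / 27.3 = 0.0883 mA.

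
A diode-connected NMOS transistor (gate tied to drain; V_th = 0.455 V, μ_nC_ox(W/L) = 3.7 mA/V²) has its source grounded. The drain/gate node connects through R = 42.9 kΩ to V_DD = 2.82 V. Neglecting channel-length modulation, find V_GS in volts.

With gate tied to drain, V_GS = V_DS ≥ V_GS − V_th, so the device is in saturation.
KCL at the drain: ½ k_n (V_GS − V_th)² = (V_DD − V_GS)/R.
Let x = V_GS − 0.455. Then 79.4 x² + x − 2.365 = 0, giving x = 0.166 V (positive root), so V_GS = 0.621 V.
I_D = (V_DD − V_GS)/R = (2.82 − 0.621) / 42.9 = 0.0512 mA.

V_GS = 0.621 V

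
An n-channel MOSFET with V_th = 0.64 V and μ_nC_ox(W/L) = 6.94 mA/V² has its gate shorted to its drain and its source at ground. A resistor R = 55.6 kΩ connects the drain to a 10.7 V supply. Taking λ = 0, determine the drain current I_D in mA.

I_D = 0.177 mA

With gate tied to drain, V_GS = V_DS ≥ V_GS − V_th, so the device is in saturation.
KCL at the drain: ½ k_n (V_GS − V_th)² = (V_DD − V_GS)/R.
Let x = V_GS − 0.64. Then 193 x² + x − 10.06 = 0, giving x = 0.226 V (positive root), so V_GS = 0.866 V.
I_D = (V_DD − V_GS)/R = (10.7 − 0.866) / 55.6 = 0.177 mA.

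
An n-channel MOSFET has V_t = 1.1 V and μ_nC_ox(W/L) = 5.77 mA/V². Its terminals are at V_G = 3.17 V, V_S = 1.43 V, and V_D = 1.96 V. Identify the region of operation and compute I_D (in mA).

Triode; I_D = 1.15 mA

V_GS = V_G − V_S = 3.17 − 1.43 = 1.74 V; V_DS = V_D − V_S = 1.96 − 1.43 = 0.53 V.
V_ov = V_GS − V_t = 1.74 − 1.1 = 0.64 V.
Since V_DS = 0.53 V < V_ov = 0.64 V, the device is in the triode region.
I_D = k_n [V_ov · V_DS − ½ V_DS²] = 5.77 × [0.64 × 0.53 − 0.5 × 0.53²] = 1.15 mA.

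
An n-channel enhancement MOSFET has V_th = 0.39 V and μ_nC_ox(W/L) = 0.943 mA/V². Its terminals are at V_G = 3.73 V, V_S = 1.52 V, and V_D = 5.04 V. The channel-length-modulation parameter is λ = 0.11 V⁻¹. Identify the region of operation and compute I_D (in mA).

V_GS = V_G − V_S = 3.73 − 1.52 = 2.21 V; V_DS = V_D − V_S = 5.04 − 1.52 = 3.52 V.
V_ov = V_GS − V_th = 2.21 − 0.39 = 1.82 V.
Since V_DS = 3.52 V ≥ V_ov = 1.82 V, the device is in saturation.
I_D = ½ k_n V_ov² (1 + λ V_DS) = 0.5 × 0.943 × 1.82² × (1 + 0.11 × 3.52) = 2.17 mA.

Saturation; I_D = 2.17 mA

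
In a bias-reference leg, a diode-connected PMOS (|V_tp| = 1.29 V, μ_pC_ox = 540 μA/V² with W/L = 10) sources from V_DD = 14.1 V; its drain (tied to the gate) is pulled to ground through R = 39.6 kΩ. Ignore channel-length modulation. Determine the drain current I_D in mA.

I_D = 0.315 mA

With gate tied to drain, V_SG = V_SD ≥ V_SG − |V_tp|, so the device is in saturation.
k_p = μ_pC_ox · (W/L) = 5.4 mA/V².
KCL at the drain: ½ k_p (V_SG − |V_tp|)² = (V_DD − V_SG)/R.
Let x = V_SG − 1.29. Then 107 x² + x − 12.81 = 0, giving x = 0.341 V (positive root), so V_SG = 1.63 V.
I_D = (V_DD − V_SG)/R = (14.1 − 1.63) / 39.6 = 0.315 mA.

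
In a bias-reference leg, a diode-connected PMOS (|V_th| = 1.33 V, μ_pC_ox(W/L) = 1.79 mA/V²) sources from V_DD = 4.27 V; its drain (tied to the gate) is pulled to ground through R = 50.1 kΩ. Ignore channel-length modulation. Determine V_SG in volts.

With gate tied to drain, V_SG = V_SD ≥ V_SG − |V_th|, so the device is in saturation.
KCL at the drain: ½ k_p (V_SG − |V_th|)² = (V_DD − V_SG)/R.
Let x = V_SG − 1.33. Then 44.8 x² + x − 2.94 = 0, giving x = 0.245 V (positive root), so V_SG = 1.58 V.
I_D = (V_DD − V_SG)/R = (4.27 − 1.58) / 50.1 = 0.0538 mA.

V_SG = 1.58 V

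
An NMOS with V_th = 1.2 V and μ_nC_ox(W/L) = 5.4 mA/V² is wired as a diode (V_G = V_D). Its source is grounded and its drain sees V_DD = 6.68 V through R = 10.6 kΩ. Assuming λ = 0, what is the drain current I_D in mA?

With gate tied to drain, V_GS = V_DS ≥ V_GS − V_th, so the device is in saturation.
KCL at the drain: ½ k_n (V_GS − V_th)² = (V_DD − V_GS)/R.
Let x = V_GS − 1.2. Then 28.6 x² + x − 5.48 = 0, giving x = 0.42 V (positive root), so V_GS = 1.62 V.
I_D = (V_DD − V_GS)/R = (6.68 − 1.62) / 10.6 = 0.477 mA.

I_D = 0.477 mA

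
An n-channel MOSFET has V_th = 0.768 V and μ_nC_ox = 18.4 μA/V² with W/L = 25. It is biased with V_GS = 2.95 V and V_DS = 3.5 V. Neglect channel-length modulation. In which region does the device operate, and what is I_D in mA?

k_n = μ_nC_ox · (W/L) = 0.46 mA/V².
V_ov = V_GS − V_th = 2.95 − 0.768 = 2.18 V.
Since V_DS = 3.5 V ≥ V_ov = 2.18 V, the device is in saturation.
I_D = ½ k_n V_ov² = 0.5 × 0.46 × 2.18² = 1.1 mA.

Saturation; I_D = 1.10 mA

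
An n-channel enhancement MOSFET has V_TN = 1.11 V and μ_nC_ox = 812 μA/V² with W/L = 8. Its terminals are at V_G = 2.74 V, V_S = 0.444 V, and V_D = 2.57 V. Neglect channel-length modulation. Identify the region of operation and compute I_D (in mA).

Saturation; I_D = 4.57 mA

V_GS = V_G − V_S = 2.74 − 0.444 = 2.3 V; V_DS = V_D − V_S = 2.57 − 0.444 = 2.13 V.
k_n = μ_nC_ox · (W/L) = 6.496 mA/V².
V_ov = V_GS − V_TN = 2.3 − 1.11 = 1.19 V.
Since V_DS = 2.13 V ≥ V_ov = 1.19 V, the device is in saturation.
I_D = ½ k_n V_ov² = 0.5 × 6.496 × 1.19² = 4.57 mA.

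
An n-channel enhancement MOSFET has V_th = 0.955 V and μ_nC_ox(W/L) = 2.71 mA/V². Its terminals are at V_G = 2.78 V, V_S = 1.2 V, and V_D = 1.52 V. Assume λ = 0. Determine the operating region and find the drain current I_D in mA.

Triode; I_D = 0.403 mA

V_GS = V_G − V_S = 2.78 − 1.2 = 1.58 V; V_DS = V_D − V_S = 1.52 − 1.2 = 0.32 V.
V_ov = V_GS − V_th = 1.58 − 0.955 = 0.625 V.
Since V_DS = 0.32 V < V_ov = 0.625 V, the device is in the triode region.
I_D = k_n [V_ov · V_DS − ½ V_DS²] = 2.71 × [0.625 × 0.32 − 0.5 × 0.32²] = 0.403 mA.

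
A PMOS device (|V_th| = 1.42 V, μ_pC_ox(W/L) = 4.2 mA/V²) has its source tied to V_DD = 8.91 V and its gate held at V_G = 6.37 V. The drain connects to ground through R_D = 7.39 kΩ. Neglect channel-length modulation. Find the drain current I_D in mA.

V_SG = V_DD − V_G = 8.91 − 6.37 = 2.54 V, so V_ov = 2.54 − 1.42 = 1.12 V.
Assume saturation: I_D = ½ k_p V_ov² = 0.5 × 4.2 × 1.12² = 2.63 mA, giving V_SD = V_DD − I_D R_D = 8.91 − 2.63 × 7.39 = -10.6 V.
But -10.6 V < V_ov = 1.12 V, so the device is actually in triode.
In triode I_D = k_p[V_ov V_SD − ½ V_SD²] and I_D = (V_DD − V_SD)/R_D. Equating: 15.5 V_SD² − 35.76 V_SD + 8.91 = 0, giving V_SD = 0.284 V (the root below V_ov).
I_D = (8.91 − 0.284) / 7.39 = 1.17 mA.

I_D = 1.17 mA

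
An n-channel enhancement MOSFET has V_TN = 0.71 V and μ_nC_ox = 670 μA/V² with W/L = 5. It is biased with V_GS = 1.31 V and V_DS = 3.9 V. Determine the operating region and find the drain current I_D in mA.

k_n = μ_nC_ox · (W/L) = 3.35 mA/V².
V_ov = V_GS − V_TN = 1.31 − 0.71 = 0.6 V.
Since V_DS = 3.9 V ≥ V_ov = 0.6 V, the device is in saturation.
I_D = ½ k_n V_ov² = 0.5 × 3.35 × 0.6² = 0.603 mA.

Saturation; I_D = 0.603 mA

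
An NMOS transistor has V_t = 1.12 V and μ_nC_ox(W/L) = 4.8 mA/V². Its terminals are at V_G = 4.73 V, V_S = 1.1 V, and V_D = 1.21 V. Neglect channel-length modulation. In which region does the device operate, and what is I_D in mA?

V_GS = V_G − V_S = 4.73 − 1.1 = 3.63 V; V_DS = V_D − V_S = 1.21 − 1.1 = 0.11 V.
V_ov = V_GS − V_t = 3.63 − 1.12 = 2.51 V.
Since V_DS = 0.11 V < V_ov = 2.51 V, the device is in the triode region.
I_D = k_n [V_ov · V_DS − ½ V_DS²] = 4.8 × [2.51 × 0.11 − 0.5 × 0.11²] = 1.3 mA.

Triode; I_D = 1.30 mA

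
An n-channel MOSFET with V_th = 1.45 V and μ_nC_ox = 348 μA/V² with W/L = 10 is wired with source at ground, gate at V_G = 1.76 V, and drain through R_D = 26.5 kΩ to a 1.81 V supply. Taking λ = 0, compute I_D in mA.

V_GS = V_G = 1.76 V, so V_ov = 1.76 − 1.45 = 0.31 V.
k_n = μ_nC_ox · (W/L) = 3.48 mA/V².
Assume saturation: I_D = ½ k_n V_ov² = 0.5 × 3.48 × 0.31² = 0.167 mA, giving V_DS = V_DD − I_D R_D = 1.81 − 0.167 × 26.5 = -2.62 V.
But -2.62 V < V_ov = 0.31 V, so the device is actually in triode.
In triode I_D = k_n[V_ov V_DS − ½ V_DS²] and I_D = (V_DD − V_DS)/R_D. Equating: 46.1 V_DS² − 29.59 V_DS + 1.81 = 0, giving V_DS = 0.0685 V (the root below V_ov).
I_D = (1.81 − 0.0685) / 26.5 = 0.0657 mA.

I_D = 0.0657 mA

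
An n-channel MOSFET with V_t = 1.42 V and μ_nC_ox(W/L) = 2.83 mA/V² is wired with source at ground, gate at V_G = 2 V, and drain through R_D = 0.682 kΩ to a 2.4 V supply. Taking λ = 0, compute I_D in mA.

V_GS = V_G = 2 V, so V_ov = 2 − 1.42 = 0.58 V.
Assume saturation: I_D = ½ k_n V_ov² = 0.5 × 2.83 × 0.58² = 0.476 mA, giving V_DS = V_DD − I_D R_D = 2.4 − 0.476 × 0.682 = 2.08 V.
V_DS = 2.08 V ≥ V_ov = 0.58 V, confirming saturation.

I_D = 0.476 mA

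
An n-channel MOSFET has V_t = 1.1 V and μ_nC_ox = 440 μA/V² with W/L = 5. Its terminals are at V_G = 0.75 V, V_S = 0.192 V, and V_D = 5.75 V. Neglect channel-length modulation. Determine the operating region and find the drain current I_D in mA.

Cutoff; I_D = 0 mA

V_GS = V_G − V_S = 0.75 − 0.192 = 0.558 V; V_DS = V_D − V_S = 5.75 − 0.192 = 5.56 V.
V_GS = 0.558 V < V_t = 1.1 V, so the transistor is in cutoff.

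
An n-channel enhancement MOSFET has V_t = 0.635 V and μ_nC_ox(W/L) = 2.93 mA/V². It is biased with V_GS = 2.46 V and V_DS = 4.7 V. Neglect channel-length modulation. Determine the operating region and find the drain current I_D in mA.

V_ov = V_GS − V_t = 2.46 − 0.635 = 1.82 V.
Since V_DS = 4.7 V ≥ V_ov = 1.82 V, the device is in saturation.
I_D = ½ k_n V_ov² = 0.5 × 2.93 × 1.82² = 4.88 mA.

Saturation; I_D = 4.88 mA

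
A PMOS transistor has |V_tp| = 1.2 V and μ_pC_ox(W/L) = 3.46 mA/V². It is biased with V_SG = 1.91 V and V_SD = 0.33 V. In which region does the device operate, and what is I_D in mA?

Triode; I_D = 0.622 mA

V_ov = V_SG − |V_tp| = 1.91 − 1.2 = 0.71 V.
Since V_SD = 0.33 V < V_ov = 0.71 V, the device is in the triode region.
I_D = k_p [V_ov · V_SD − ½ V_SD²] = 3.46 × [0.71 × 0.33 − 0.5 × 0.33²] = 0.622 mA.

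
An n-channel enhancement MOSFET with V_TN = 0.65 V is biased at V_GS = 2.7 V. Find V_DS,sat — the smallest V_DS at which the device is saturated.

V_DS,sat = 2.05 V

The boundary between triode and saturation is V_DS = V_GS − V_TN = V_ov.
V_ov = 2.7 − 0.65 = 2.05 V.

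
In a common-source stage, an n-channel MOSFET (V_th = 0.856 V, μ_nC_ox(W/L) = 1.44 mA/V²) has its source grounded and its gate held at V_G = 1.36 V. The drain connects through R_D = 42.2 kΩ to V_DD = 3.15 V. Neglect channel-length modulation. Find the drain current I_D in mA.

V_GS = V_G = 1.36 V, so V_ov = 1.36 − 0.856 = 0.504 V.
Assume saturation: I_D = ½ k_n V_ov² = 0.5 × 1.44 × 0.504² = 0.183 mA, giving V_DS = V_DD − I_D R_D = 3.15 − 0.183 × 42.2 = -4.57 V.
But -4.57 V < V_ov = 0.504 V, so the device is actually in triode.
In triode I_D = k_n[V_ov V_DS − ½ V_DS²] and I_D = (V_DD − V_DS)/R_D. Equating: 30.4 V_DS² − 31.63 V_DS + 3.15 = 0, giving V_DS = 0.112 V (the root below V_ov).
I_D = (3.15 − 0.112) / 42.2 = 0.072 mA.

I_D = 0.0720 mA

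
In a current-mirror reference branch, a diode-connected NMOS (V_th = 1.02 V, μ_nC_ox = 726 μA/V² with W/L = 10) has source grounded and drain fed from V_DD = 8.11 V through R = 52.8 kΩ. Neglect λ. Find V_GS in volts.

V_GS = 1.21 V

With gate tied to drain, V_GS = V_DS ≥ V_GS − V_th, so the device is in saturation.
k_n = μ_nC_ox · (W/L) = 7.26 mA/V².
KCL at the drain: ½ k_n (V_GS − V_th)² = (V_DD − V_GS)/R.
Let x = V_GS − 1.02. Then 192 x² + x − 7.09 = 0, giving x = 0.19 V (positive root), so V_GS = 1.21 V.
I_D = (V_DD − V_GS)/R = (8.11 − 1.21) / 52.8 = 0.131 mA.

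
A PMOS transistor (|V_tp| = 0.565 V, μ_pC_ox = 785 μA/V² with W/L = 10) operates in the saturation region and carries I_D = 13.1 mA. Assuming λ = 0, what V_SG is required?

V_SG = 2.39 V

k_p = μ_pC_ox · (W/L) = 7.85 mA/V².
In saturation I_D = ½ k_p (V_SG − |V_tp|)², so V_SG − |V_tp| = √(2 I_D / k_p) = √(2 × 13.1 / 7.85) = 1.83 V.
V_SG = 0.565 + 1.83 = 2.39 V.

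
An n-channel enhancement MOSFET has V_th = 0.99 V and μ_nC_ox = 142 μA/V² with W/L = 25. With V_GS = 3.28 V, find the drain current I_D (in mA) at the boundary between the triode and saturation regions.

At the boundary V_DS = V_ov = V_GS − V_th = 3.28 − 0.99 = 2.29 V.
k_n = μ_nC_ox · (W/L) = 3.55 mA/V².
I_D = ½ k_n V_ov² = 0.5 × 3.55 × 2.29² = 9.31 mA.

I_D = 9.31 mA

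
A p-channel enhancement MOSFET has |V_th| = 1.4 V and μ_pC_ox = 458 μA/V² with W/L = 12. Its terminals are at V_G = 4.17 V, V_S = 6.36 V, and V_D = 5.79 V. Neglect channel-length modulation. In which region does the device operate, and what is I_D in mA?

Triode; I_D = 1.58 mA

V_SG = V_S − V_G = 6.36 − 4.17 = 2.19 V; V_SD = V_S − V_D = 6.36 − 5.79 = 0.57 V.
k_p = μ_pC_ox · (W/L) = 5.496 mA/V².
V_ov = V_SG − |V_th| = 2.19 − 1.4 = 0.79 V.
Since V_SD = 0.57 V < V_ov = 0.79 V, the device is in the triode region.
I_D = k_p [V_ov · V_SD − ½ V_SD²] = 5.496 × [0.79 × 0.57 − 0.5 × 0.57²] = 1.58 mA.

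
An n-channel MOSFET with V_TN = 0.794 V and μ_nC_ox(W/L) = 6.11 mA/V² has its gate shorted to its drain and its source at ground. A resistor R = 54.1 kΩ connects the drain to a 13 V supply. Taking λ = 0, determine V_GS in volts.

With gate tied to drain, V_GS = V_DS ≥ V_GS − V_TN, so the device is in saturation.
KCL at the drain: ½ k_n (V_GS − V_TN)² = (V_DD − V_GS)/R.
Let x = V_GS − 0.794. Then 165 x² + x − 12.21 = 0, giving x = 0.269 V (positive root), so V_GS = 1.06 V.
I_D = (V_DD − V_GS)/R = (13 − 1.06) / 54.1 = 0.221 mA.

V_GS = 1.06 V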